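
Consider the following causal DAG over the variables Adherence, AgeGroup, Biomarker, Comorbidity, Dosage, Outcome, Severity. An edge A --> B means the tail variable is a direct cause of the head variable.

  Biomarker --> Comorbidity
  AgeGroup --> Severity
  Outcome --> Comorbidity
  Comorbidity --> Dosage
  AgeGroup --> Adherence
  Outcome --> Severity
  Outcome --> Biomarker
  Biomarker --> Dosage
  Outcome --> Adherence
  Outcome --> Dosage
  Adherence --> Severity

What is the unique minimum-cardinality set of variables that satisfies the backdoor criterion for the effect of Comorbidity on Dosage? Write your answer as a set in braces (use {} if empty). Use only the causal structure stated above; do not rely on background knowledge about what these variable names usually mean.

Variables eligible for adjustment (non-descendants of Comorbidity, excluding Comorbidity and Dosage): {Adherence, AgeGroup, Biomarker, Outcome, Severity}.
Backdoor paths from Comorbidity to Dosage:
  P1: Comorbidity <- Outcome -> Biomarker -> Dosage
  P2: Comorbidity <- Outcome -> Dosage
  P3: Comorbidity <- Biomarker <- Outcome -> Dosage
  P4: Comorbidity <- Biomarker -> Dosage
The empty set is not sufficient: P1 (Comorbidity <- Outcome -> Biomarker -> Dosage) has no collider blocking it and no conditioned non-collider, so it is open.
Try {Biomarker, Outcome}:
  P1: blocked at fork node Outcome ∈ conditioning set.
  P2: blocked at fork node Outcome ∈ conditioning set.
  P3: blocked at chain node Biomarker ∈ conditioning set.
  P4: blocked at fork node Biomarker ∈ conditioning set.
{Biomarker, Outcome} contains no descendant of Comorbidity and blocks every backdoor path.
Every element of {Biomarker, Outcome} is needed (dropping Biomarker leaves P4 open; dropping Outcome leaves P2 open), so no proper subset is valid.
Among all size-2 subsets of the eligible variables, only {Biomarker, Outcome} blocks every backdoor path, so it is the unique smallest valid adjustment set.

{Biomarker, Outcome}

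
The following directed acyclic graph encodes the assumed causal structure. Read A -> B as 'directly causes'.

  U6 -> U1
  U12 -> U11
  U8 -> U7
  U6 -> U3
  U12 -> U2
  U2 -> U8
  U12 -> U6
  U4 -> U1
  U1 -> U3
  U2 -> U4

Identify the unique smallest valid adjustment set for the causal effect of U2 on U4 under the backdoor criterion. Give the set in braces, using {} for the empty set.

{}

Variables eligible for adjustment (non-descendants of U2, excluding U2 and U4): {U11, U12, U6}.
Backdoor paths from U2 to U4:
  P1: U2 <- U12 -> U6 -> U1 <- U4
  P2: U2 <- U12 -> U6 -> U3 <- U1 <- U4
Each backdoor path contains an unconditioned collider, so every path is already blocked with the empty conditioning set:
  P1: blocked at collider U1 (neither it nor any descendant is in the conditioning set).
  P2: blocked at collider U3 (neither it nor any descendant is in the conditioning set).
The empty set is therefore the unique smallest valid set.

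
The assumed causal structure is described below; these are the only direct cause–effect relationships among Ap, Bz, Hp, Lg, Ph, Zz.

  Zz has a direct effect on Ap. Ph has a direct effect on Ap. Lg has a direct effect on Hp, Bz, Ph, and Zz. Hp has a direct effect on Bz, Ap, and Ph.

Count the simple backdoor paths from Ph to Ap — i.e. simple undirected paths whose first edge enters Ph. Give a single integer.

6

A backdoor path from Ph to Ap is any simple undirected path whose first edge points into Ph (i.e. leaves Ph via a parent).
Parents of Ph: {Hp, Lg}.
Enumerating:
  P1: Ph <- Lg -> Hp -> Ap
  P2: Ph <- Lg -> Bz <- Hp -> Ap
  P3: Ph <- Lg -> Zz -> Ap
  P4: Ph <- Hp <- Lg -> Zz -> Ap
  P5: Ph <- Hp -> Bz <- Lg -> Zz -> Ap
  P6: Ph <- Hp -> Ap
That exhausts the simple backdoor paths. Count: 6.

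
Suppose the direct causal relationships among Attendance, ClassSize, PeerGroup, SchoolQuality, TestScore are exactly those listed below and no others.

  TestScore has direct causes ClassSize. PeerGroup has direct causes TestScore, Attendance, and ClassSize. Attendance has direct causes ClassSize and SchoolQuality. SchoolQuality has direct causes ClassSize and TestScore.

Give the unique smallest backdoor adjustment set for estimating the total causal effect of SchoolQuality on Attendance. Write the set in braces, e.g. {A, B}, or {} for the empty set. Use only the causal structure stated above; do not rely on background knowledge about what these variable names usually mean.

Variables eligible for adjustment (non-descendants of SchoolQuality, excluding SchoolQuality and Attendance): {ClassSize, TestScore}.
Backdoor paths from SchoolQuality to Attendance:
  P1: SchoolQuality <- ClassSize -> TestScore -> PeerGroup <- Attendance
  P2: SchoolQuality <- ClassSize -> Attendance
  P3: SchoolQuality <- ClassSize -> PeerGroup <- Attendance
  P4: SchoolQuality <- TestScore <- ClassSize -> Attendance
  P5: SchoolQuality <- TestScore <- ClassSize -> PeerGroup <- Attendance
  P6: SchoolQuality <- TestScore -> PeerGroup <- ClassSize -> Attendance
  P7: SchoolQuality <- TestScore -> PeerGroup <- Attendance
The empty set is not sufficient: P2 (SchoolQuality <- ClassSize -> Attendance) has no collider blocking it and no conditioned non-collider, so it is open.
Try {ClassSize}:
  P1: blocked at fork node ClassSize ∈ conditioning set.
  P2: blocked at fork node ClassSize ∈ conditioning set.
  P3: blocked at fork node ClassSize ∈ conditioning set.
  P4: blocked at fork node ClassSize ∈ conditioning set.
  P5: blocked at fork node ClassSize ∈ conditioning set.
  P6: blocked at collider PeerGroup (neither it nor any descendant is in the conditioning set).
  P7: blocked at collider PeerGroup (neither it nor any descendant is in the conditioning set).
{ClassSize} contains no descendant of SchoolQuality and blocks every backdoor path.
No other singleton works — e.g. {TestScore} leaves P2 open — so {ClassSize} is the unique smallest valid adjustment set.

{ClassSize}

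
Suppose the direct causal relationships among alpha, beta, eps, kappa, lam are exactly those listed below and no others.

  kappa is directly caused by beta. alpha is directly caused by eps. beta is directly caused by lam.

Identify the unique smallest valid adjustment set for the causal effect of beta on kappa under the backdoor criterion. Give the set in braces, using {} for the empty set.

Variables eligible for adjustment (non-descendants of beta, excluding beta and kappa): {alpha, eps, lam}.
Backdoor paths from beta to kappa:
  (none)
With no backdoor paths the empty set already satisfies the criterion, and it is trivially minimal.

{}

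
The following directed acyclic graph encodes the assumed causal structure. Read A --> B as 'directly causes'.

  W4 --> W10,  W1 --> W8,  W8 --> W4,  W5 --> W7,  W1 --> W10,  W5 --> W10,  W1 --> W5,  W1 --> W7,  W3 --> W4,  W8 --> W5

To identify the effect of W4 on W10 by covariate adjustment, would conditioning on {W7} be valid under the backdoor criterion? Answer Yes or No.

Backdoor paths from W4 to W10 (paths whose first edge points into W4):
  P1: W4 <- W8 <- W1 -> W5 -> W10
  P2: W4 <- W8 <- W1 -> W10
  P3: W4 <- W8 <- W1 -> W7 <- W5 -> W10
  P4: W4 <- W8 -> W5 <- W1 -> W10
  P5: W4 <- W8 -> W5 -> W10
  P6: W4 <- W8 -> W5 -> W7 <- W1 -> W10
Condition 1 (no descendant of W4 in the set): holds — descendants of W4 are {W10}; none are in {W7}.
Condition 2 (every backdoor path blocked by {W7}):
  P1: open — no interior node is in the conditioning set.
  P2: open — no interior node is in the conditioning set.
  P3: open — collider(s) W7 are conditioned on (or have a conditioned descendant) and no non-collider on the path is in the set.
  P4: open — collider(s) W5 are conditioned on (or have a conditioned descendant) and no non-collider on the path is in the set.
  P5: open — no interior node is in the conditioning set.
  P6: open — collider(s) W7 are conditioned on (or have a conditioned descendant) and no non-collider on the path is in the set.
{W7} does not satisfy the backdoor criterion.

No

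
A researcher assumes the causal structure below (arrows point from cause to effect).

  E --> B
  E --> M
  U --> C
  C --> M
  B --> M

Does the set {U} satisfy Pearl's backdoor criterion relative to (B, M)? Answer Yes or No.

Backdoor paths from B to M (paths whose first edge points into B):
  P1: B <- E -> M
Condition 1 (no descendant of B in the set): holds — descendants of B are {M}; none are in {U}.
Condition 2 (every backdoor path blocked by {U}):
  P1: open — no interior node is in the conditioning set.
{U} does not satisfy the backdoor criterion.

No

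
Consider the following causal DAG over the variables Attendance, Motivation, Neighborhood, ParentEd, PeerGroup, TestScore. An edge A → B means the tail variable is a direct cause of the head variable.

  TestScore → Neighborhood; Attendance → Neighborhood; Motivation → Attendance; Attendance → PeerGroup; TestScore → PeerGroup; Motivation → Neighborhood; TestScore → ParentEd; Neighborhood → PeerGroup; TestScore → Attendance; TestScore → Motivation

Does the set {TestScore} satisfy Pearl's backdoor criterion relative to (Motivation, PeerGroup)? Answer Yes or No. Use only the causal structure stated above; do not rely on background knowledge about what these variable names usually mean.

Yes

Backdoor paths from Motivation to PeerGroup (paths whose first edge points into Motivation):
  P1: Motivation <- TestScore -> Attendance -> Neighborhood -> PeerGroup
  P2: Motivation <- TestScore -> Attendance -> PeerGroup
  P3: Motivation <- TestScore -> Neighborhood <- Attendance -> PeerGroup
  P4: Motivation <- TestScore -> Neighborhood -> PeerGroup
  P5: Motivation <- TestScore -> PeerGroup
Condition 1 (no descendant of Motivation in the set): holds — descendants of Motivation are {Attendance, Neighborhood, PeerGroup}; none are in {TestScore}.
Condition 2 (every backdoor path blocked by {TestScore}):
  P1: blocked at fork node TestScore ∈ conditioning set.
  P2: blocked at fork node TestScore ∈ conditioning set.
  P3: blocked at fork node TestScore ∈ conditioning set.
  P4: blocked at fork node TestScore ∈ conditioning set.
  P5: blocked at fork node TestScore ∈ conditioning set.
{TestScore} satisfies the backdoor criterion.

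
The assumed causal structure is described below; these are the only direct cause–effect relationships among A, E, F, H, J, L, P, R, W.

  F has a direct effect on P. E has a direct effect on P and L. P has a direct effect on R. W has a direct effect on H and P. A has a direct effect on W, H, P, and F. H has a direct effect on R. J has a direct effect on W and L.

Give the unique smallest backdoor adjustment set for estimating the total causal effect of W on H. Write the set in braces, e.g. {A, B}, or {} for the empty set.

{A}

Variables eligible for adjustment (non-descendants of W, excluding W and H): {A, E, F, J, L}.
Backdoor paths from W to H:
  P1: W <- J -> L <- E -> P <- A -> H
  P2: W <- J -> L <- E -> P <- F <- A -> H
  P3: W <- J -> L <- E -> P -> R <- H
  P4: W <- A -> H
  P5: W <- A -> F -> P -> R <- H
  P6: W <- A -> P -> R <- H
The empty set is not sufficient: P4 (W <- A -> H) has no collider blocking it and no conditioned non-collider, so it is open.
Try {A}:
  P1: blocked at collider L (neither it nor any descendant is in the conditioning set).
  P2: blocked at collider L (neither it nor any descendant is in the conditioning set).
  P3: blocked at collider L (neither it nor any descendant is in the conditioning set).
  P4: blocked at fork node A ∈ conditioning set.
  P5: blocked at fork node A ∈ conditioning set.
  P6: blocked at fork node A ∈ conditioning set.
{A} contains no descendant of W and blocks every backdoor path.
No other singleton works — e.g. {E} leaves P4 open — so {A} is the unique smallest valid adjustment set.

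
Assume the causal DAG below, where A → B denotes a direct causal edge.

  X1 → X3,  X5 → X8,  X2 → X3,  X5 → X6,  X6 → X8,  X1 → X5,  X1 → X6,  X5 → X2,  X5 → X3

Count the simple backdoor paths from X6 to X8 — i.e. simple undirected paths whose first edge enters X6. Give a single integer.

4

A backdoor path from X6 to X8 is any simple undirected path whose first edge points into X6 (i.e. leaves X6 via a parent).
Parents of X6: {X1, X5}.
Enumerating:
  P1: X6 <- X1 -> X5 -> X8
  P2: X6 <- X1 -> X3 <- X5 -> X8
  P3: X6 <- X1 -> X3 <- X2 <- X5 -> X8
  P4: X6 <- X5 -> X8
That exhausts the simple backdoor paths. Count: 4.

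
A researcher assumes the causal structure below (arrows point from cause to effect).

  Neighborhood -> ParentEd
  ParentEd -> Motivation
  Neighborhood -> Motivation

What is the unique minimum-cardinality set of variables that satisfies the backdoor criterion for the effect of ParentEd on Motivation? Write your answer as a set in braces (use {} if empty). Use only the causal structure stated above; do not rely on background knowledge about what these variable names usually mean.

Variables eligible for adjustment (non-descendants of ParentEd, excluding ParentEd and Motivation): {Neighborhood}.
Backdoor paths from ParentEd to Motivation:
  P1: ParentEd <- Neighborhood -> Motivation
The empty set is not sufficient: P1 (ParentEd <- Neighborhood -> Motivation) has no collider blocking it and no conditioned non-collider, so it is open.
Try {Neighborhood}:
  P1: blocked at fork node Neighborhood ∈ conditioning set.
{Neighborhood} contains no descendant of ParentEd and blocks every backdoor path.
{Neighborhood} is the unique smallest valid adjustment set.

{Neighborhood}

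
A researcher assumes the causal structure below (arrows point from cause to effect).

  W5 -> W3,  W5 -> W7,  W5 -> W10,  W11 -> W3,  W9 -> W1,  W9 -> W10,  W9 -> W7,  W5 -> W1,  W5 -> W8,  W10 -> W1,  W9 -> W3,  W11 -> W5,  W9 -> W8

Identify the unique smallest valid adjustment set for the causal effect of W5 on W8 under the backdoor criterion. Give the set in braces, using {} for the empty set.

Variables eligible for adjustment (non-descendants of W5, excluding W5 and W8): {W11, W9}.
Backdoor paths from W5 to W8:
  P1: W5 <- W11 -> W3 <- W9 -> W8
Each backdoor path contains an unconditioned collider, so every path is already blocked with the empty conditioning set:
  P1: blocked at collider W3 (neither it nor any descendant is in the conditioning set).
The empty set is therefore the unique smallest valid set.

{}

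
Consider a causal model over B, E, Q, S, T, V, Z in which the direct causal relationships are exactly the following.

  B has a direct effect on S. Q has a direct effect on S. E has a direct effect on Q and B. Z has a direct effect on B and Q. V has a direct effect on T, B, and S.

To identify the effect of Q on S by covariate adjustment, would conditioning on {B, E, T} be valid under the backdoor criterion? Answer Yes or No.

No

Backdoor paths from Q to S (paths whose first edge points into Q):
  P1: Q <- E -> B <- V -> S
  P2: Q <- E -> B -> S
  P3: Q <- Z -> B <- V -> S
  P4: Q <- Z -> B -> S
Condition 1 (no descendant of Q in the set): holds — descendants of Q are {S}; none are in {B, E, T}.
Condition 2 (every backdoor path blocked by {B, E, T}):
  P1: blocked at fork node E ∈ conditioning set.
  P2: blocked at fork node E ∈ conditioning set.
  P3: open — collider(s) B are conditioned on (or have a conditioned descendant) and no non-collider on the path is in the set.
  P4: blocked at chain node B ∈ conditioning set.
{B, E, T} does not satisfy the backdoor criterion.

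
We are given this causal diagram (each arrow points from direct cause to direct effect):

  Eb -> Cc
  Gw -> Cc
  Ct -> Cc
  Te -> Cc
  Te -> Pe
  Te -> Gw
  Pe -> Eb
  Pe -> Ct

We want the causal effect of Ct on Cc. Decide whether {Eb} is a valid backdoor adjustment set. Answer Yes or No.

No

Backdoor paths from Ct to Cc (paths whose first edge points into Ct):
  P1: Ct <- Pe <- Te -> Gw -> Cc
  P2: Ct <- Pe <- Te -> Cc
  P3: Ct <- Pe -> Eb -> Cc
Condition 1 (no descendant of Ct in the set): holds — descendants of Ct are {Cc}; none are in {Eb}.
Condition 2 (every backdoor path blocked by {Eb}):
  P1: open — no interior node is in the conditioning set.
  P2: open — no interior node is in the conditioning set.
  P3: blocked at chain node Eb ∈ conditioning set.
{Eb} does not satisfy the backdoor criterion.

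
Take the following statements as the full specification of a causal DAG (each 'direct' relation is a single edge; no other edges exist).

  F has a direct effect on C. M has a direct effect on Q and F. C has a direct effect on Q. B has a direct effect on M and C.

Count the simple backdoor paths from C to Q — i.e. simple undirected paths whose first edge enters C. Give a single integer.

A backdoor path from C to Q is any simple undirected path whose first edge points into C (i.e. leaves C via a parent).
Parents of C: {B, F}.
Enumerating:
  P1: C <- B -> M -> Q
  P2: C <- F <- M -> Q
That exhausts the simple backdoor paths. Count: 2.

2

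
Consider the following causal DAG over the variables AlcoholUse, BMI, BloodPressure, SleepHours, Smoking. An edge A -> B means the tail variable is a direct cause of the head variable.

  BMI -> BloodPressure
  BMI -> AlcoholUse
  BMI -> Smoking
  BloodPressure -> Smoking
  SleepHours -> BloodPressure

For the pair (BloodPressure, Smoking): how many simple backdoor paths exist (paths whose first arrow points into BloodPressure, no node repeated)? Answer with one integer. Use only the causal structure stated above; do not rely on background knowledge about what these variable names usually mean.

1

A backdoor path from BloodPressure to Smoking is any simple undirected path whose first edge points into BloodPressure (i.e. leaves BloodPressure via a parent).
Parents of BloodPressure: {BMI, SleepHours}.
Enumerating:
  P1: BloodPressure <- BMI -> Smoking
That exhausts the simple backdoor paths. Count: 1.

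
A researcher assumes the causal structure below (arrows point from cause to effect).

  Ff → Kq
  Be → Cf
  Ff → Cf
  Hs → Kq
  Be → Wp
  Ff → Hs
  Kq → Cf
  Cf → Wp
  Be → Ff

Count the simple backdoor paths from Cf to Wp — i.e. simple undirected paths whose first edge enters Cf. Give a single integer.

A backdoor path from Cf to Wp is any simple undirected path whose first edge points into Cf (i.e. leaves Cf via a parent).
Parents of Cf: {Be, Ff, Kq}.
Enumerating:
  P1: Cf <- Be -> Wp
  P2: Cf <- Ff <- Be -> Wp
  P3: Cf <- Kq <- Ff <- Be -> Wp
  P4: Cf <- Kq <- Hs <- Ff <- Be -> Wp
That exhausts the simple backdoor paths. Count: 4.

4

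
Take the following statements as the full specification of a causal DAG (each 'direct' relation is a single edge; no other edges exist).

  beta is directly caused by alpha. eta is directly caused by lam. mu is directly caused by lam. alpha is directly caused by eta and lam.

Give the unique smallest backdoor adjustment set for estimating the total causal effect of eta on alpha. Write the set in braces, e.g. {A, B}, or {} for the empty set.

{lam}

Variables eligible for adjustment (non-descendants of eta, excluding eta and alpha): {lam, mu}.
Backdoor paths from eta to alpha:
  P1: eta <- lam -> alpha
The empty set is not sufficient: P1 (eta <- lam -> alpha) has no collider blocking it and no conditioned non-collider, so it is open.
Try {lam}:
  P1: blocked at fork node lam ∈ conditioning set.
{lam} contains no descendant of eta and blocks every backdoor path.
No other singleton works — e.g. {mu} leaves P1 open — so {lam} is the unique smallest valid adjustment set.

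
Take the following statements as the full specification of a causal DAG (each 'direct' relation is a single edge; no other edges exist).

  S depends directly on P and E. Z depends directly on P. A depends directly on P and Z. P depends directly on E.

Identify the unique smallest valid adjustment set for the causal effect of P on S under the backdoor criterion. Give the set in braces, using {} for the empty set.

{E}

Variables eligible for adjustment (non-descendants of P, excluding P and S): {E}.
Backdoor paths from P to S:
  P1: P <- E -> S
The empty set is not sufficient: P1 (P <- E -> S) has no collider blocking it and no conditioned non-collider, so it is open.
Try {E}:
  P1: blocked at fork node E ∈ conditioning set.
{E} contains no descendant of P and blocks every backdoor path.
{E} is the unique smallest valid adjustment set.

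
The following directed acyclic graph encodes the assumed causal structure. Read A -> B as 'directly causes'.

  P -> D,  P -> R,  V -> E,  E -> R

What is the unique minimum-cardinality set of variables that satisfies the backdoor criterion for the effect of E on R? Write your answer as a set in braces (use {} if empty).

Variables eligible for adjustment (non-descendants of E, excluding E and R): {D, P, V}.
Backdoor paths from E to R:
  (none)
With no backdoor paths the empty set already satisfies the criterion, and it is trivially minimal.

{}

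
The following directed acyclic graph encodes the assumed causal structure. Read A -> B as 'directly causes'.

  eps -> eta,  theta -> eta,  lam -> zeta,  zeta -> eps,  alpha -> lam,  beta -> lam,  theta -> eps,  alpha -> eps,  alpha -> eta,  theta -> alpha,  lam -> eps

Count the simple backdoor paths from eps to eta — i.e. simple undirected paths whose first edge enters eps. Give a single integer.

A backdoor path from eps to eta is any simple undirected path whose first edge points into eps (i.e. leaves eps via a parent).
Parents of eps: {alpha, lam, theta, zeta}.
Enumerating:
  P1: eps <- theta -> alpha -> eta
  P2: eps <- theta -> eta
  P3: eps <- alpha <- theta -> eta
  P4: eps <- alpha -> eta
  P5: eps <- lam <- alpha <- theta -> eta
  P6: eps <- lam <- alpha -> eta
  P7: eps <- zeta <- lam <- alpha <- theta -> eta
  P8: eps <- zeta <- lam <- alpha -> eta
That exhausts the simple backdoor paths. Count: 8.

8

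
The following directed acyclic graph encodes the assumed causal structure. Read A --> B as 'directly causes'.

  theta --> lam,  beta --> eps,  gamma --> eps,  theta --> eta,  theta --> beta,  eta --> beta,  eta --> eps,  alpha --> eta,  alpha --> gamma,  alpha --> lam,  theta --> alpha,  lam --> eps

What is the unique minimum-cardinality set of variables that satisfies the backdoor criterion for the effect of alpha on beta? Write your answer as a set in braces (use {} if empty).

{theta}

Variables eligible for adjustment (non-descendants of alpha, excluding alpha and beta): {theta}.
Backdoor paths from alpha to beta:
  P1: alpha <- theta -> eta -> beta
  P2: alpha <- theta -> eta -> eps <- beta
  P3: alpha <- theta -> beta
  P4: alpha <- theta -> lam -> eps <- eta -> beta
  P5: alpha <- theta -> lam -> eps <- beta
The empty set is not sufficient: P1 (alpha <- theta -> eta -> beta) has no collider blocking it and no conditioned non-collider, so it is open.
Try {theta}:
  P1: blocked at fork node theta ∈ conditioning set.
  P2: blocked at fork node theta ∈ conditioning set.
  P3: blocked at fork node theta ∈ conditioning set.
  P4: blocked at fork node theta ∈ conditioning set.
  P5: blocked at fork node theta ∈ conditioning set.
{theta} contains no descendant of alpha and blocks every backdoor path.
{theta} is the unique smallest valid adjustment set.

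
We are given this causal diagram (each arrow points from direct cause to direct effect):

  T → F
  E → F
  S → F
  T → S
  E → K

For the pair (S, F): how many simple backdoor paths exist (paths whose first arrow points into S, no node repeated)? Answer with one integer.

A backdoor path from S to F is any simple undirected path whose first edge points into S (i.e. leaves S via a parent).
Parents of S: {T}.
Enumerating:
  P1: S <- T -> F
That exhausts the simple backdoor paths. Count: 1.

1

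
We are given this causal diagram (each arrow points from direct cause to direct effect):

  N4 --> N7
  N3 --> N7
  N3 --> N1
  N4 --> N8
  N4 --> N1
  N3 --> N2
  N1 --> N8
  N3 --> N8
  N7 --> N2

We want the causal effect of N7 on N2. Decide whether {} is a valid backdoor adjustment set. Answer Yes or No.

No

Backdoor paths from N7 to N2 (paths whose first edge points into N7):
  P1: N7 <- N4 -> N1 <- N3 -> N2
  P2: N7 <- N4 -> N1 -> N8 <- N3 -> N2
  P3: N7 <- N4 -> N8 <- N3 -> N2
  P4: N7 <- N4 -> N8 <- N1 <- N3 -> N2
  P5: N7 <- N3 -> N2
Condition 1 (no descendant of N7 in the set): holds — descendants of N7 are {N2}; none are in {}.
Condition 2 (every backdoor path blocked by {}):
  P1: blocked at collider N1 (neither it nor any descendant is in the conditioning set).
  P2: blocked at collider N8 (neither it nor any descendant is in the conditioning set).
  P3: blocked at collider N8 (neither it nor any descendant is in the conditioning set).
  P4: blocked at collider N8 (neither it nor any descendant is in the conditioning set).
  P5: open — no interior node is in the conditioning set.
{} does not satisfy the backdoor criterion.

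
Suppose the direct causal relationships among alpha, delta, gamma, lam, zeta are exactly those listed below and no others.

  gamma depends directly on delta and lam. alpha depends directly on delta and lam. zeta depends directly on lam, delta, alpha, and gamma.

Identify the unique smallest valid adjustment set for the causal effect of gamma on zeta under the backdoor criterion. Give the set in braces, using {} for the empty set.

{delta, lam}

Variables eligible for adjustment (non-descendants of gamma, excluding gamma and zeta): {alpha, delta, lam}.
Backdoor paths from gamma to zeta:
  P1: gamma <- delta -> alpha <- lam -> zeta
  P2: gamma <- delta -> alpha -> zeta
  P3: gamma <- delta -> zeta
  P4: gamma <- lam -> alpha <- delta -> zeta
  P5: gamma <- lam -> alpha -> zeta
  P6: gamma <- lam -> zeta
The empty set is not sufficient: P2 (gamma <- delta -> alpha -> zeta) has no collider blocking it and no conditioned non-collider, so it is open.
Try {delta, lam}:
  P1: blocked at fork node delta ∈ conditioning set.
  P2: blocked at fork node delta ∈ conditioning set.
  P3: blocked at fork node delta ∈ conditioning set.
  P4: blocked at fork node lam ∈ conditioning set.
  P5: blocked at fork node lam ∈ conditioning set.
  P6: blocked at fork node lam ∈ conditioning set.
{delta, lam} contains no descendant of gamma and blocks every backdoor path.
Every element of {delta, lam} is needed (dropping delta leaves P2 open; dropping lam leaves P5 open), so no proper subset is valid.
Among all size-2 subsets of the eligible variables, only {delta, lam} blocks every backdoor path, so it is the unique smallest valid adjustment set.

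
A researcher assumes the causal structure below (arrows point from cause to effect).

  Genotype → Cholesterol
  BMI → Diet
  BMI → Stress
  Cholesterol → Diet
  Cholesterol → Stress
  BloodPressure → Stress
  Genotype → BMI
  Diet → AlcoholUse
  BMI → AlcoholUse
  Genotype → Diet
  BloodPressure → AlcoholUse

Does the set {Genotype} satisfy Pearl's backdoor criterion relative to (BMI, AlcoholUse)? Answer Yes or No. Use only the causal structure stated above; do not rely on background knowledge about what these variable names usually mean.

Yes

Backdoor paths from BMI to AlcoholUse (paths whose first edge points into BMI):
  P1: BMI <- Genotype -> Cholesterol -> Diet -> AlcoholUse
  P2: BMI <- Genotype -> Cholesterol -> Stress <- BloodPressure -> AlcoholUse
  P3: BMI <- Genotype -> Diet <- Cholesterol -> Stress <- BloodPressure -> AlcoholUse
  P4: BMI <- Genotype -> Diet -> AlcoholUse
Condition 1 (no descendant of BMI in the set): holds — descendants of BMI are {AlcoholUse, Diet, Stress}; none are in {Genotype}.
Condition 2 (every backdoor path blocked by {Genotype}):
  P1: blocked at fork node Genotype ∈ conditioning set.
  P2: blocked at fork node Genotype ∈ conditioning set.
  P3: blocked at fork node Genotype ∈ conditioning set.
  P4: blocked at fork node Genotype ∈ conditioning set.
{Genotype} satisfies the backdoor criterion.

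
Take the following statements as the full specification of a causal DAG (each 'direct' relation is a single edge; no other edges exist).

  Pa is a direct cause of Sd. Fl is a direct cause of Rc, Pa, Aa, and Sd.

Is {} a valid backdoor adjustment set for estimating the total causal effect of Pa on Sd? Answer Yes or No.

Backdoor paths from Pa to Sd (paths whose first edge points into Pa):
  P1: Pa <- Fl -> Sd
Condition 1 (no descendant of Pa in the set): holds — descendants of Pa are {Sd}; none are in {}.
Condition 2 (every backdoor path blocked by {}):
  P1: open — no interior node is in the conditioning set.
{} does not satisfy the backdoor criterion.

No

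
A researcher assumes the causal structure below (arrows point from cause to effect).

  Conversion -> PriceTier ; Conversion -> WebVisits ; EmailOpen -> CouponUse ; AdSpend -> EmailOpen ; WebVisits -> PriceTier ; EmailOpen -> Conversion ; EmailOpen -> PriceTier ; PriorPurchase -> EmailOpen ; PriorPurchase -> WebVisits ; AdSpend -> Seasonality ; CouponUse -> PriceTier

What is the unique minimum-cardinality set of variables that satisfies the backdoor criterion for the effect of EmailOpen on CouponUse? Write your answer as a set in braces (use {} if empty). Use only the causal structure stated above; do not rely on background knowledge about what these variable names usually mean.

{}

Variables eligible for adjustment (non-descendants of EmailOpen, excluding EmailOpen and CouponUse): {AdSpend, PriorPurchase, Seasonality}.
Backdoor paths from EmailOpen to CouponUse:
  P1: EmailOpen <- PriorPurchase -> WebVisits <- Conversion -> PriceTier <- CouponUse
  P2: EmailOpen <- PriorPurchase -> WebVisits -> PriceTier <- CouponUse
Each backdoor path contains an unconditioned collider, so every path is already blocked with the empty conditioning set:
  P1: blocked at collider WebVisits (neither it nor any descendant is in the conditioning set).
  P2: blocked at collider PriceTier (neither it nor any descendant is in the conditioning set).
The empty set is therefore the unique smallest valid set.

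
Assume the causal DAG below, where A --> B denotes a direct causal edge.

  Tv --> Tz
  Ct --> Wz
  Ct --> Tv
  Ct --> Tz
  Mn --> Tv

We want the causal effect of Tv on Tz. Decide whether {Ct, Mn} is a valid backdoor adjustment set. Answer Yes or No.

Backdoor paths from Tv to Tz (paths whose first edge points into Tv):
  P1: Tv <- Ct -> Tz
Condition 1 (no descendant of Tv in the set): holds — descendants of Tv are {Tz}; none are in {Ct, Mn}.
Condition 2 (every backdoor path blocked by {Ct, Mn}):
  P1: blocked at fork node Ct ∈ conditioning set.
{Ct, Mn} satisfies the backdoor criterion.

Yes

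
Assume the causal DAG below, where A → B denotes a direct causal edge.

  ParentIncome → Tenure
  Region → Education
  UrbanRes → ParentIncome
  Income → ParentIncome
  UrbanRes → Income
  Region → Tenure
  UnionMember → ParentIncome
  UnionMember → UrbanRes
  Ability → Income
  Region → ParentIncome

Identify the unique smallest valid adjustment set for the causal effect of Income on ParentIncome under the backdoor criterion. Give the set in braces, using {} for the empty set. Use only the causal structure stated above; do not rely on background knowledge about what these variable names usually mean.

{UrbanRes}

Variables eligible for adjustment (non-descendants of Income, excluding Income and ParentIncome): {Ability, Education, Region, UnionMember, UrbanRes}.
Backdoor paths from Income to ParentIncome:
  P1: Income <- UrbanRes <- UnionMember -> ParentIncome
  P2: Income <- UrbanRes -> ParentIncome
The empty set is not sufficient: P1 (Income <- UrbanRes <- UnionMember -> ParentIncome) has no collider blocking it and no conditioned non-collider, so it is open.
Try {UrbanRes}:
  P1: blocked at chain node UrbanRes ∈ conditioning set.
  P2: blocked at fork node UrbanRes ∈ conditioning set.
{UrbanRes} contains no descendant of Income and blocks every backdoor path.
No other singleton works — e.g. {Region} leaves P1 open — so {UrbanRes} is the unique smallest valid adjustment set.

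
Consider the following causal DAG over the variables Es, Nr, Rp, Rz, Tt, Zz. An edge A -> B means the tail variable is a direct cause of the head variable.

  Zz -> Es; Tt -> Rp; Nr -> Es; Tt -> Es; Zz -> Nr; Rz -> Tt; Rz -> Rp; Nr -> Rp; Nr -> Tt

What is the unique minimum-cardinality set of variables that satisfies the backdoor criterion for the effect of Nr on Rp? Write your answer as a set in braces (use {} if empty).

Variables eligible for adjustment (non-descendants of Nr, excluding Nr and Rp): {Rz, Zz}.
Backdoor paths from Nr to Rp:
  P1: Nr <- Zz -> Es <- Tt <- Rz -> Rp
  P2: Nr <- Zz -> Es <- Tt -> Rp
Each backdoor path contains an unconditioned collider, so every path is already blocked with the empty conditioning set:
  P1: blocked at collider Es (neither it nor any descendant is in the conditioning set).
  P2: blocked at collider Es (neither it nor any descendant is in the conditioning set).
The empty set is therefore the unique smallest valid set.

{}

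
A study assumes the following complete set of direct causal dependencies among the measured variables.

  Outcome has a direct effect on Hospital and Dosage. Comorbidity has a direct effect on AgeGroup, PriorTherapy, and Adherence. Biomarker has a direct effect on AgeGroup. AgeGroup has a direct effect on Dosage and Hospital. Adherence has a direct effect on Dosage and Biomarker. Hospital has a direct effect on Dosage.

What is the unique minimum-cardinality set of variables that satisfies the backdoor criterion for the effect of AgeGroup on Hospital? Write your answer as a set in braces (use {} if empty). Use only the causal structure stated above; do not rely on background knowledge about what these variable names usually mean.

Variables eligible for adjustment (non-descendants of AgeGroup, excluding AgeGroup and Hospital): {Adherence, Biomarker, Comorbidity, Outcome, PriorTherapy}.
Backdoor paths from AgeGroup to Hospital:
  P1: AgeGroup <- Comorbidity -> Adherence -> Dosage <- Outcome -> Hospital
  P2: AgeGroup <- Comorbidity -> Adherence -> Dosage <- Hospital
  P3: AgeGroup <- Biomarker <- Adherence -> Dosage <- Outcome -> Hospital
  P4: AgeGroup <- Biomarker <- Adherence -> Dosage <- Hospital
Each backdoor path contains an unconditioned collider, so every path is already blocked with the empty conditioning set:
  P1: blocked at collider Dosage (neither it nor any descendant is in the conditioning set).
  P2: blocked at collider Dosage (neither it nor any descendant is in the conditioning set).
  P3: blocked at collider Dosage (neither it nor any descendant is in the conditioning set).
  P4: blocked at collider Dosage (neither it nor any descendant is in the conditioning set).
The empty set is therefore the unique smallest valid set.

{}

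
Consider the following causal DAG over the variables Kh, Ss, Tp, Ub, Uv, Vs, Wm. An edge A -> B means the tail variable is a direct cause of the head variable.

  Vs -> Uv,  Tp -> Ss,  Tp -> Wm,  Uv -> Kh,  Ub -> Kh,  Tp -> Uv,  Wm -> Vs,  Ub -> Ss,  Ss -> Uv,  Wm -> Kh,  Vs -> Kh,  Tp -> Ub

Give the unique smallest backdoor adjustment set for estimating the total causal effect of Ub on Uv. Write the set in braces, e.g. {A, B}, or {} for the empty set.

Variables eligible for adjustment (non-descendants of Ub, excluding Ub and Uv): {Tp, Vs, Wm}.
Backdoor paths from Ub to Uv:
  P1: Ub <- Tp -> Ss -> Uv
  P2: Ub <- Tp -> Wm -> Vs -> Uv
  P3: Ub <- Tp -> Wm -> Vs -> Kh <- Uv
  P4: Ub <- Tp -> Wm -> Kh <- Vs -> Uv
  P5: Ub <- Tp -> Wm -> Kh <- Uv
  P6: Ub <- Tp -> Uv
The empty set is not sufficient: P1 (Ub <- Tp -> Ss -> Uv) has no collider blocking it and no conditioned non-collider, so it is open.
Try {Tp}:
  P1: blocked at fork node Tp ∈ conditioning set.
  P2: blocked at fork node Tp ∈ conditioning set.
  P3: blocked at fork node Tp ∈ conditioning set.
  P4: blocked at fork node Tp ∈ conditioning set.
  P5: blocked at fork node Tp ∈ conditioning set.
  P6: blocked at fork node Tp ∈ conditioning set.
{Tp} contains no descendant of Ub and blocks every backdoor path.
No other singleton works — e.g. {Wm} leaves P1 open — so {Tp} is the unique smallest valid adjustment set.

{Tp}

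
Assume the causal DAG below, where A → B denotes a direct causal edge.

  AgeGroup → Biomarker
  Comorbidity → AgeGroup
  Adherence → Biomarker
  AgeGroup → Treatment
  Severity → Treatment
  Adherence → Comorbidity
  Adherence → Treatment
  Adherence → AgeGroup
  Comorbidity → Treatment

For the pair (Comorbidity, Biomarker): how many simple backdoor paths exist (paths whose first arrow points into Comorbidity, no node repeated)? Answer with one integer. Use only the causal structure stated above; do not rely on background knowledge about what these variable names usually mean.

A backdoor path from Comorbidity to Biomarker is any simple undirected path whose first edge points into Comorbidity (i.e. leaves Comorbidity via a parent).
Parents of Comorbidity: {Adherence}.
Enumerating:
  P1: Comorbidity <- Adherence -> AgeGroup -> Biomarker
  P2: Comorbidity <- Adherence -> Biomarker
  P3: Comorbidity <- Adherence -> Treatment <- AgeGroup -> Biomarker
That exhausts the simple backdoor paths. Count: 3.

3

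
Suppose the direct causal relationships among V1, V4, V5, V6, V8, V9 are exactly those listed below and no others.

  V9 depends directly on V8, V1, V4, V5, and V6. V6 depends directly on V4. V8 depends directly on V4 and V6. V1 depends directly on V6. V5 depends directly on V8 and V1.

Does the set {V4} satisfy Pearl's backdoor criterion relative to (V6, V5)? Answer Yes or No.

Backdoor paths from V6 to V5 (paths whose first edge points into V6):
  P1: V6 <- V4 -> V8 -> V5
  P2: V6 <- V4 -> V8 -> V9 <- V1 -> V5
  P3: V6 <- V4 -> V8 -> V9 <- V5
  P4: V6 <- V4 -> V9 <- V1 -> V5
  P5: V6 <- V4 -> V9 <- V8 -> V5
  P6: V6 <- V4 -> V9 <- V5
Condition 1 (no descendant of V6 in the set): holds — descendants of V6 are {V1, V5, V8, V9}; none are in {V4}.
Condition 2 (every backdoor path blocked by {V4}):
  P1: blocked at fork node V4 ∈ conditioning set.
  P2: blocked at fork node V4 ∈ conditioning set.
  P3: blocked at fork node V4 ∈ conditioning set.
  P4: blocked at fork node V4 ∈ conditioning set.
  P5: blocked at fork node V4 ∈ conditioning set.
  P6: blocked at fork node V4 ∈ conditioning set.
{V4} satisfies the backdoor criterion.

Yes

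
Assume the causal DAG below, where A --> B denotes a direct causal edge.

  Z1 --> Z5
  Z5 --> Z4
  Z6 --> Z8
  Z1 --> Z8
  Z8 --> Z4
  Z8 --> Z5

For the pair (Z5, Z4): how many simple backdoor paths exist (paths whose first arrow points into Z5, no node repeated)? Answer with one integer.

A backdoor path from Z5 to Z4 is any simple undirected path whose first edge points into Z5 (i.e. leaves Z5 via a parent).
Parents of Z5: {Z1, Z8}.
Enumerating:
  P1: Z5 <- Z1 -> Z8 -> Z4
  P2: Z5 <- Z8 -> Z4
That exhausts the simple backdoor paths. Count: 2.

2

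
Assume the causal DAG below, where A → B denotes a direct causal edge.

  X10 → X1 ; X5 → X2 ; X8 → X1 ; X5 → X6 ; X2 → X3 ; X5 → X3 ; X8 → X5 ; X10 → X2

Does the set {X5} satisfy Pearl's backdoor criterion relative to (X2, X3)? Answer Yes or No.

Backdoor paths from X2 to X3 (paths whose first edge points into X2):
  P1: X2 <- X10 -> X1 <- X8 -> X5 -> X3
  P2: X2 <- X5 -> X3
Condition 1 (no descendant of X2 in the set): holds — descendants of X2 are {X3}; none are in {X5}.
Condition 2 (every backdoor path blocked by {X5}):
  P1: blocked at collider X1 (neither it nor any descendant is in the conditioning set).
  P2: blocked at fork node X5 ∈ conditioning set.
{X5} satisfies the backdoor criterion.

Yes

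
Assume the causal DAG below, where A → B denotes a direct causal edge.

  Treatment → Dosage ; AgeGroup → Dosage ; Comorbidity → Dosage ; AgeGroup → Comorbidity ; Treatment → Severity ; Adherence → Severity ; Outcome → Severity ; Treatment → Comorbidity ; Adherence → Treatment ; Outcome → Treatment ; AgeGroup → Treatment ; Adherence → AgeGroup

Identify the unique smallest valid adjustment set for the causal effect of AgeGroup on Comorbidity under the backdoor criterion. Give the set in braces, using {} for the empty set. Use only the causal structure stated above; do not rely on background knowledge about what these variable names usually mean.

Variables eligible for adjustment (non-descendants of AgeGroup, excluding AgeGroup and Comorbidity): {Adherence, Outcome}.
Backdoor paths from AgeGroup to Comorbidity:
  P1: AgeGroup <- Adherence -> Treatment -> Comorbidity
  P2: AgeGroup <- Adherence -> Treatment -> Dosage <- Comorbidity
  P3: AgeGroup <- Adherence -> Severity <- Outcome -> Treatment -> Comorbidity
  P4: AgeGroup <- Adherence -> Severity <- Outcome -> Treatment -> Dosage <- Comorbidity
  P5: AgeGroup <- Adherence -> Severity <- Treatment -> Comorbidity
  P6: AgeGroup <- Adherence -> Severity <- Treatment -> Dosage <- Comorbidity
The empty set is not sufficient: P1 (AgeGroup <- Adherence -> Treatment -> Comorbidity) has no collider blocking it and no conditioned non-collider, so it is open.
Try {Adherence}:
  P1: blocked at fork node Adherence ∈ conditioning set.
  P2: blocked at fork node Adherence ∈ conditioning set.
  P3: blocked at fork node Adherence ∈ conditioning set.
  P4: blocked at fork node Adherence ∈ conditioning set.
  P5: blocked at fork node Adherence ∈ conditioning set.
  P6: blocked at fork node Adherence ∈ conditioning set.
{Adherence} contains no descendant of AgeGroup and blocks every backdoor path.
No other singleton works — e.g. {Outcome} leaves P1 open — so {Adherence} is the unique smallest valid adjustment set.

{Adherence}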